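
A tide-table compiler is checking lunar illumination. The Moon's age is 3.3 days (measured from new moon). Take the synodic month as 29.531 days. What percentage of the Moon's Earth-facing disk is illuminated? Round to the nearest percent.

12%

Elongation θ = 360° × 3.3/29.531 ≈ 40.2°.
cos 40.2° = 0.763, so f = (1 − 0.763)/2 = 0.118, so 12%.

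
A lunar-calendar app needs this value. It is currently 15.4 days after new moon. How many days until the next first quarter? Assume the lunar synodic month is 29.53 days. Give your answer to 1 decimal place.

21.5 days

First quarter is 0.25 of the way through the cycle: age 0.25 × 29.53 = 7.383 d.
Already past this cycle's first quarter; the next is at 7.383 + 29.53 = 36.913 d, so 36.913 − 15.4 = 21.513 days.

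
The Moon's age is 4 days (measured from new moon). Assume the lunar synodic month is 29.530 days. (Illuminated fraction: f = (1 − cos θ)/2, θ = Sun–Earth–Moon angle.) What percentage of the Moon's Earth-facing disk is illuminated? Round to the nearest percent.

Phase angle: θ = 360°·(4 d)/(29.530 d) = 48.8°.
Illuminated fraction = (1 − cos 48.8°)/2 = (1 − 0.659)/2 ≈ 0.170, so 17%.

17%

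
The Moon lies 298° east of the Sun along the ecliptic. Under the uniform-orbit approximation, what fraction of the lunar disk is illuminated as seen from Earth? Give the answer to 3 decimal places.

Half-versine of 298°: (1 − 0.469)/2 = 0.265.

0.265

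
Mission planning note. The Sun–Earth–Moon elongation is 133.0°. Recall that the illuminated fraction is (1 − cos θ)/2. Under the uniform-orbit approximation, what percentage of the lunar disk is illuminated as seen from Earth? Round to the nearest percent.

f = (1 − cos 133.0°)/2 = (1 − (-0.682))/2 ≈ 0.841, i.e. 84%.

84%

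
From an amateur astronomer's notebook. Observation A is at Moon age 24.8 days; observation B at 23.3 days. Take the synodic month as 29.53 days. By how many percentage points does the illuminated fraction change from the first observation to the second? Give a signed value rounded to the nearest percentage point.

First observation: θ = 360°·24.8/29.53 = 302.3°, so f = 0.233.
Second observation: θ = 284.1°, f = 0.379.
Δf = 0.379 − 0.233 = +0.146, i.e. +15 pp.

+15 pp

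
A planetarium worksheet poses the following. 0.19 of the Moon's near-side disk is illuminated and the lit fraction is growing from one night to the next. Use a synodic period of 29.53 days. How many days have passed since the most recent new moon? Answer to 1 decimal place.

cos θ = 1 − 2f = 0.620, giving a principal value of 51.7°.
Waxing ⇒ before full, so θ = 51.7°.
At 360°/29.53 d per day, 51.7° corresponds to 4.24 days.

4.2 days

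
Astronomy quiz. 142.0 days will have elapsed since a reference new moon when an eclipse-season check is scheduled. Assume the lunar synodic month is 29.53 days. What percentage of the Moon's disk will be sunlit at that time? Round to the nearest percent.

142.0/29.53 = 4.809 lunations, so 4 complete cycles and 23.88 d into the next.
Phase angle: θ = 360°·(23.88 d)/(29.53 d) = 291.1°.
Illuminated fraction = (1 − cos 291.1°)/2 = (1 − 0.360)/2 ≈ 0.320, so 32%.

32%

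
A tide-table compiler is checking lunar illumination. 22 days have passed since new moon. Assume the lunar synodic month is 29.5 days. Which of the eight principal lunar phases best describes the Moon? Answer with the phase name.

θ ≈ 360° × 22/29.5 = 268°, which falls in the last quarter sector.

last quarter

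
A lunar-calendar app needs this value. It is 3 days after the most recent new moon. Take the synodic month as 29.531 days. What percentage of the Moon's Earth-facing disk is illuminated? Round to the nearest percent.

10%

Phase angle: θ = 360°·(3 d)/(29.531 d) = 36.6°.
With cos θ = 0.803, the lit fraction is (1 − 0.803)/2 ≈ 0.098, so 10%.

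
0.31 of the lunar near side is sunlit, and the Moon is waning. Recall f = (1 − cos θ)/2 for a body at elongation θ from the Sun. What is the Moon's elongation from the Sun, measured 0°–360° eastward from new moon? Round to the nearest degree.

Invert f = (1 − cos θ)/2 to get cos θ = 1 − 2(0.31) = 0.380, hence θ₀ = arccos 0.380 = 67.7°.
A waning Moon lies in 180°–360°, so θ = 360° − 67.7° = 292.3°.

292°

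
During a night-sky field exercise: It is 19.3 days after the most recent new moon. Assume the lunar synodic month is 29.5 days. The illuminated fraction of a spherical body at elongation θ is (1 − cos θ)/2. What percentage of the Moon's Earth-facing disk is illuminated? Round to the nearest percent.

The Moon has covered 19.3/29.5 of its cycle, so θ ≈ 360° × 19.3/29.5 = 235.5°.
cos 235.5° = (-0.566), so f = (1 − (-0.566))/2 = 0.783, so 78%.

78%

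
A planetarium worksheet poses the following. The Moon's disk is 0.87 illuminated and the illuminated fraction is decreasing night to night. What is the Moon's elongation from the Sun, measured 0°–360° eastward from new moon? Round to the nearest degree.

cos θ = 1 − 2f = -0.740, giving a principal value of 137.7°.
Since the Moon is past full (waning), take the reflex angle: θ = 360° − 137.7° = 222.3°.

222°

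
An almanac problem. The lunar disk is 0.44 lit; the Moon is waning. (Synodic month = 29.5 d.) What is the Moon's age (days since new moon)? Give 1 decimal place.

From f = (1 − cos θ)/2: cos θ = 1 − 2×0.44 = 0.120; arccos → 83.1°.
Waning ⇒ past full, so θ = 360° − 83.1° = 276.9°.
Age = 29.5 × 276.9°/360° ≈ 22.69 days.

22.7 days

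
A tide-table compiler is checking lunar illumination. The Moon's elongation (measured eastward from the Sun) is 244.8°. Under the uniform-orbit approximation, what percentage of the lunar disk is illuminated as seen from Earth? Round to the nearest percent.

Half-versine of 244.8°: (1 − (-0.426))/2 = 0.713, i.e. 71%.

71%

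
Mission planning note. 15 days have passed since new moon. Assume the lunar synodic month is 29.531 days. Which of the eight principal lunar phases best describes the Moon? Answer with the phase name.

full moon

At 15/29.531 of the cycle, θ ≈ 183° — the full moon range.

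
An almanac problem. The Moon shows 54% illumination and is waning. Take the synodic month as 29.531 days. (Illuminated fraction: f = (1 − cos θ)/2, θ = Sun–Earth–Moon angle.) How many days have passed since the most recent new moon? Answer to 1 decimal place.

From f = (1 − cos θ)/2: cos θ = 1 − 2×0.54 = -0.080; arccos → 94.6°.
A waning Moon lies in 180°–360°, so θ = 360° − 94.6° = 265.4°.
That fraction of the synodic month is 265.4/360 × 29.531 d ≈ 21.77 d.

21.8 days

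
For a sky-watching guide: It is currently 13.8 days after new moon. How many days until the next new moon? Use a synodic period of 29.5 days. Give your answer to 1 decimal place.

The next new moon completes the synodic month: 29.5 − 13.8 = 15.700 days.

15.7 days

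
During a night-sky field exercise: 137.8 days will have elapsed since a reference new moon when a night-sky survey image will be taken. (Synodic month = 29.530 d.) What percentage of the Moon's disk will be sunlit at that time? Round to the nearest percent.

75%

Reduce mod P: 137.8 − 4×29.530 = 19.68 d into the current lunation.
The Moon has covered 19.68/29.530 of its cycle, so θ ≈ 360° × 19.68/29.530 = 239.9°.
Illuminated fraction = (1 − cos 239.9°)/2 = (1 − (-0.501))/2 ≈ 0.751, so 75%.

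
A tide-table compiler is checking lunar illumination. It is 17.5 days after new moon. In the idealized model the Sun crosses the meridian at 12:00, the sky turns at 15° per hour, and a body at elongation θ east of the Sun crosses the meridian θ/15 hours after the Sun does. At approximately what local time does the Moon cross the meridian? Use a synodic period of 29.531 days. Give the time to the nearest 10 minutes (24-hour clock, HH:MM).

Elongation θ = 360° × 17.5/29.531 ≈ 213.3°.
At 15° of sky rotation per hour, 213.3° corresponds to a 14.22 h lag.
12:00 + 14.222 h ≈ 02:13 → 02:10 to the nearest ten minutes.

02:10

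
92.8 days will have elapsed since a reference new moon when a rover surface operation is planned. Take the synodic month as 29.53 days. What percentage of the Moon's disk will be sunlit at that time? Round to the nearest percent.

92.8 d spans 3 complete synodic months (3 × 29.53 = 88.59 d) plus 4.21 d.
Phase angle: θ = 360°·(4.21 d)/(29.53 d) = 51.3°.
cos 51.3° = 0.625, so f = (1 − 0.625)/2 = 0.188, so 19%.

19%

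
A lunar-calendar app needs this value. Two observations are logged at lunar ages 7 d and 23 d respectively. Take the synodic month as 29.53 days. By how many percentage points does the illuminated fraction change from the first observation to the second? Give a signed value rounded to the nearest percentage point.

-5 percentage points

θ₁ = 360° × 7/29.53 = 85.3°, f₁ = (1 − cos θ₁)/2 = 0.459.
θ₂ = 360° × 23/29.53 = 280.4°, f₂ = (1 − cos θ₂)/2 = 0.410.
Change = f₂ − f₁ = -0.050 → -5 percentage points.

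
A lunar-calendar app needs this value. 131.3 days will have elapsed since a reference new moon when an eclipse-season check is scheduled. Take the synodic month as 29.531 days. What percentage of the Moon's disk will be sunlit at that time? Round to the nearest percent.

131.3 d spans 4 complete synodic months (4 × 29.531 = 118.12 d) plus 13.18 d.
The Moon has covered 13.18/29.531 of its cycle, so θ ≈ 360° × 13.18/29.531 = 160.6°.
With cos θ = (-0.943), the lit fraction is (1 − (-0.943))/2 ≈ 0.972, so 97%.

97%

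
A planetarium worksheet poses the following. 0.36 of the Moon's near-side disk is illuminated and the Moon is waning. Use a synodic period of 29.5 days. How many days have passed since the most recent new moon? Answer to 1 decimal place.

23.5 days

Invert f = (1 − cos θ)/2 to get cos θ = 1 − 2(0.36) = 0.280, hence θ₀ = arccos 0.280 = 73.7°.
A waning Moon lies in 180°–360°, so θ = 360° − 73.7° = 286.3°.
Age = 29.5 × 286.3°/360° ≈ 23.46 days.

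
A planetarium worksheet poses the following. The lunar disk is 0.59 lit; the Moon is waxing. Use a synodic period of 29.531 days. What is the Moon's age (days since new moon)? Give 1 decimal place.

Invert f = (1 − cos θ)/2 to get cos θ = 1 − 2(0.59) = -0.180, hence θ₀ = arccos -0.180 = 100.4°.
The Moon is waxing (0°–180°), so θ = 100.4° directly.
Age = 29.531 × 100.4°/360° ≈ 8.23 days.

8.2 days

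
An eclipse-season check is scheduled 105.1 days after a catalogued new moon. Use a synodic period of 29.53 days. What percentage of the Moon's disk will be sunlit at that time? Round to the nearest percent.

97%

105.1/29.53 = 3.559 lunations, so 3 complete cycles and 16.51 d into the next.
Phase angle: θ = 360°·(16.51 d)/(29.53 d) = 201.3°.
cos 201.3° = (-0.932), so f = (1 − (-0.932))/2 = 0.966, so 97%.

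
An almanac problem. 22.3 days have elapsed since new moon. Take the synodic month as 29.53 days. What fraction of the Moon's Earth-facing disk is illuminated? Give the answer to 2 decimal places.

0.48

Elongation θ = 360° × 22.3/29.53 ≈ 271.9°.
Illuminated fraction = (1 − cos 271.9°)/2 = (1 − 0.032)/2 ≈ 0.484.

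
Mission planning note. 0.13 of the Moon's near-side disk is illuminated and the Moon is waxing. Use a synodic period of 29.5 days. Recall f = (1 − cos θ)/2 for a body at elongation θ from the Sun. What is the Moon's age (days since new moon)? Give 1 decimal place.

cos θ = 1 − 2f = 0.740, giving a principal value of 42.3°.
Waxing ⇒ before full, so θ = 42.3°.
At 360°/29.5 d per day, 42.3° corresponds to 3.46 days.

3.5 days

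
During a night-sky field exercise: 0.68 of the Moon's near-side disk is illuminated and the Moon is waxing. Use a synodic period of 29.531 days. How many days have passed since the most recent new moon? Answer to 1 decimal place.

9.1 days

From f = (1 − cos θ)/2: cos θ = 1 − 2×0.68 = -0.360; arccos → 111.1°.
The Moon is waxing (0°–180°), so θ = 111.1° directly.
That fraction of the synodic month is 111.1/360 × 29.531 d ≈ 9.11 d.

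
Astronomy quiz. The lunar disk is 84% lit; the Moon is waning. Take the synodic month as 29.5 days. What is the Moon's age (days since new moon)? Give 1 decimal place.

18.6 days

cos θ = 1 − 2f = -0.680, giving a principal value of 132.8°.
Waning ⇒ past full, so θ = 360° − 132.8° = 227.2°.
At 360°/29.5 d per day, 227.2° corresponds to 18.61 days.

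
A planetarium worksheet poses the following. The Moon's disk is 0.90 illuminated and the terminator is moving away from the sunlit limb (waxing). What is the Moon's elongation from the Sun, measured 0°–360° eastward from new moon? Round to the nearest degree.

From f = (1 − cos θ)/2: cos θ = 1 − 2×0.90 = -0.800; arccos → 143.1°.
Before full moon the principal value applies: θ = 143.1°.

143°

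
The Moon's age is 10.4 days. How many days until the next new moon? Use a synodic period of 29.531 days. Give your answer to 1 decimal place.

The next new moon completes the synodic month: 29.531 − 10.4 = 19.131 days.

19.1 days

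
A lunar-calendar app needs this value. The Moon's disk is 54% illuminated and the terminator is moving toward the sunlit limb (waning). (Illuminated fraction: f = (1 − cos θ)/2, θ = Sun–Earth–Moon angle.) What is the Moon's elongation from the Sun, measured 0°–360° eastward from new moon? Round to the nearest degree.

265°

cos θ = 1 − 2f = -0.080, giving a principal value of 94.6°.
Waning ⇒ past full, so θ = 360° − 94.6° = 265.4°.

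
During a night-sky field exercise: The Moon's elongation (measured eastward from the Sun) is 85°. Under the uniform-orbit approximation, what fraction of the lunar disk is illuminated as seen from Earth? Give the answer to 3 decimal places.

cos 85° = 0.087, so f = (1 − 0.087)/2 = 0.456.

0.456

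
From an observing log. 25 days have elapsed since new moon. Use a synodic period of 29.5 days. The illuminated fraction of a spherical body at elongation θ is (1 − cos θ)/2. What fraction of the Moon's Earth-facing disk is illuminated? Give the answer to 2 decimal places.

0.21

Phase angle: θ = 360°·(25 d)/(29.5 d) = 305.1°.
With cos θ = 0.575, the lit fraction is (1 − 0.575)/2 ≈ 0.213.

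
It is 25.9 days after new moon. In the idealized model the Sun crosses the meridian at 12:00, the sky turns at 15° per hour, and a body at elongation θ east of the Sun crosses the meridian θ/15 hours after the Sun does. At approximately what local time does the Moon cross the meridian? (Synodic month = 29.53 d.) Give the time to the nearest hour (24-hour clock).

Elongation θ = 360° × 25.9/29.53 ≈ 315.7°.
At 15° of sky rotation per hour, 315.7° corresponds to a 21.05 h lag.
12:00 + 21.05 h ≈ 09:03 → 09:00 to the nearest hour.

09:00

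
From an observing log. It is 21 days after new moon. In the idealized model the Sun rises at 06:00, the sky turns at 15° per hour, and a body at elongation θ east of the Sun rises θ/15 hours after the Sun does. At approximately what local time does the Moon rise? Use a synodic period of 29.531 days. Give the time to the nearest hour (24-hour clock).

23:00

Elongation θ = 360° × 21/29.531 ≈ 256.0°.
At 15° of sky rotation per hour, 256.0° corresponds to a 17.07 h lag.
06:00 + 17.07 h ≈ 23:04 → 23:00 to the nearest hour.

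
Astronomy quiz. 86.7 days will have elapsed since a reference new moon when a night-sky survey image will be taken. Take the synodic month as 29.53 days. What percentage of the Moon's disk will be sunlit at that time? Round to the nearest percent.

4%

86.7/29.53 = 2.936 lunations, so 2 complete cycles and 27.64 d into the next.
The Moon has covered 27.64/29.53 of its cycle, so θ ≈ 360° × 27.64/29.53 = 337.0°.
With cos θ = 0.920, the lit fraction is (1 − 0.920)/2 ≈ 0.040, so 4%.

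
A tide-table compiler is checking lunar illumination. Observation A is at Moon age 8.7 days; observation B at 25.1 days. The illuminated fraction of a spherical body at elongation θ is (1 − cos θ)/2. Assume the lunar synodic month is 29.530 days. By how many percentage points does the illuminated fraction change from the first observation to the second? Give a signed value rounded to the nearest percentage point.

First observation: θ = 360°·8.7/29.530 = 106.1°, so f = 0.638.
Second observation: θ = 306.0°, f = 0.206.
Δf = 0.206 − 0.638 = -0.432, i.e. -43 pp.

-43 pp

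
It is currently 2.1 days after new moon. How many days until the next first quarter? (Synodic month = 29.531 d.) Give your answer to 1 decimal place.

First quarter occurs at elongation 90°, i.e. at age 29.531 × 90/360 = 7.383 d.
So 5.283 days remain (7.383 − 2.1).

5.3 days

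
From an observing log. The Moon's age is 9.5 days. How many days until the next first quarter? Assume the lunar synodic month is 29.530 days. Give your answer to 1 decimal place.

First quarter occurs at elongation 90°, i.e. at age 29.530 × 90/360 = 7.383 d.
This lunation's first quarter (7.383 d) has passed, so add one period: 36.913 − 9.5 = 27.413 days.

27.4 days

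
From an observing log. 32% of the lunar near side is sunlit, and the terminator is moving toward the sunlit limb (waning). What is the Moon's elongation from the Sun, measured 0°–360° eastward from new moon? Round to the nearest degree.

291°

Invert f = (1 − cos θ)/2 to get cos θ = 1 − 2(0.32) = 0.360, hence θ₀ = arccos 0.360 = 68.9°.
A waning Moon lies in 180°–360°, so θ = 360° − 68.9° = 291.1°.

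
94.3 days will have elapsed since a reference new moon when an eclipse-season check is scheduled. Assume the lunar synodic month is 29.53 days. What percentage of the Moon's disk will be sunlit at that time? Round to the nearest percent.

33%

Reduce mod P: 94.3 − 3×29.53 = 5.71 d into the current lunation.
Elongation θ = 360° × 5.71/29.53 ≈ 69.6°.
cos 69.6° = 0.348, so f = (1 − 0.348)/2 = 0.326, so 33%.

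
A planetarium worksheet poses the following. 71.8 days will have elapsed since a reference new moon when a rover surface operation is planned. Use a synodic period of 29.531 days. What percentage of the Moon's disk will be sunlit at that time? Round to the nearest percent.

71.8/29.531 = 2.431 lunations, so 2 complete cycles and 12.74 d into the next.
Elongation θ = 360° × 12.74/29.531 ≈ 155.3°.
With cos θ = (-0.908), the lit fraction is (1 − (-0.908))/2 ≈ 0.954, so 95%.

95%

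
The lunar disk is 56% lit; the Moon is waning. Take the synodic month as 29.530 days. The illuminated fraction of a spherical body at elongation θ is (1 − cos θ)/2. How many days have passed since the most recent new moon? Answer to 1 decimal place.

21.6 days

From f = (1 − cos θ)/2: cos θ = 1 − 2×0.56 = -0.120; arccos → 96.9°.
A waning Moon lies in 180°–360°, so θ = 360° − 96.9° = 263.1°.
Age = 29.530 × 263.1°/360° ≈ 21.58 days.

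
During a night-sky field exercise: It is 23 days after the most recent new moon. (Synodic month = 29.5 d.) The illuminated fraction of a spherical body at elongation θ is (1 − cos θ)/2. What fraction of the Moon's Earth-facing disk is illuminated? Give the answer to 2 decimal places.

0.41

Elongation θ = 360° × 23/29.5 ≈ 280.7°.
Illuminated fraction = (1 − cos 280.7°)/2 = (1 − 0.185)/2 ≈ 0.407.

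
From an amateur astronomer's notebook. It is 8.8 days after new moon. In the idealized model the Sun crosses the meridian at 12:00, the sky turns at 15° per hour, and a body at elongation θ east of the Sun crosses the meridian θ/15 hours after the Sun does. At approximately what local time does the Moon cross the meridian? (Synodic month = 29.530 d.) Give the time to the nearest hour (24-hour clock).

19:00

Elongation θ = 360° × 8.8/29.530 ≈ 107.3°.
At 15° of sky rotation per hour, 107.3° corresponds to a 7.15 h lag.
12:00 + 7.15 h ≈ 19:09 → 19:00 to the nearest hour.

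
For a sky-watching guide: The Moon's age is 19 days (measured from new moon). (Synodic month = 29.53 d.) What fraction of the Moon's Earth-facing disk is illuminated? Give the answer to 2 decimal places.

0.81

Phase angle: θ = 360°·(19 d)/(29.53 d) = 231.6°.
cos 231.6° = (-0.621), so f = (1 − (-0.621))/2 = 0.810.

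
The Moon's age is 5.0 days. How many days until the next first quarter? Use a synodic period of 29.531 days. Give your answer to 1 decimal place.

First quarter occurs at elongation 90°, i.e. at age 29.531 × 90/360 = 7.383 d.
So 2.383 days remain (7.383 − 5.0).

2.4 days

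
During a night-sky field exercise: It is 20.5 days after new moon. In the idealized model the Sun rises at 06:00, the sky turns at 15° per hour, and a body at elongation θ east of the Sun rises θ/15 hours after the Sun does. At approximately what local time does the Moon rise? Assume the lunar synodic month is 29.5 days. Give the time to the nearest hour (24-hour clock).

23:00

The Moon has covered 20.5/29.5 of its cycle, so θ ≈ 360° × 20.5/29.5 = 250.2°.
At 15° of sky rotation per hour, 250.2° corresponds to a 16.68 h lag.
06:00 + 16.68 h ≈ 22:41 → 23:00 to the nearest hour.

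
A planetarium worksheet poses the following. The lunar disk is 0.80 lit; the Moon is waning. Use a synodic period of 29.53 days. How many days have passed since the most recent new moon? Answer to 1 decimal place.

19.1 days

cos θ = 1 − 2f = -0.600, giving a principal value of 126.9°.
A waning Moon lies in 180°–360°, so θ = 360° − 126.9° = 233.1°.
Age = 29.53 × 233.1°/360° ≈ 19.12 days.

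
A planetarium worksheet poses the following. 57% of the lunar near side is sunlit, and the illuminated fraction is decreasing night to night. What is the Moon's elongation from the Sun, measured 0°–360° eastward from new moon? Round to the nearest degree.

Invert f = (1 − cos θ)/2 to get cos θ = 1 − 2(0.57) = -0.140, hence θ₀ = arccos -0.140 = 98.0°.
Since the Moon is past full (waning), take the reflex angle: θ = 360° − 98.0° = 262.0°.

262°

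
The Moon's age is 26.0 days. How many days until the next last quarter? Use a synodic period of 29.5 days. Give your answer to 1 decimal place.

25.6 days

Last quarter occurs at elongation 270°, i.e. at age 29.5 × 270/360 = 22.125 d.
This lunation's last quarter (22.125 d) has passed, so add one period: 51.625 − 26.0 = 25.625 days.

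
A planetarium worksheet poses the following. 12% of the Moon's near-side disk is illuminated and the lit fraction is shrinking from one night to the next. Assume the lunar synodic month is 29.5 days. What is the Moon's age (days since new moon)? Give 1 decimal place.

26.2 days

cos θ = 1 − 2f = 0.760, giving a principal value of 40.5°.
A waning Moon lies in 180°–360°, so θ = 360° − 40.5° = 319.5°.
At 360°/29.5 d per day, 319.5° corresponds to 26.18 days.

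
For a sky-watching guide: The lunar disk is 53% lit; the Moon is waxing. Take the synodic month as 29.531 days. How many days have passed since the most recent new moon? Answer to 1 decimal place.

7.7 days

Invert f = (1 − cos θ)/2 to get cos θ = 1 − 2(0.53) = -0.060, hence θ₀ = arccos -0.060 = 93.4°.
Before full moon the principal value applies: θ = 93.4°.
At 360°/29.531 d per day, 93.4° corresponds to 7.66 days.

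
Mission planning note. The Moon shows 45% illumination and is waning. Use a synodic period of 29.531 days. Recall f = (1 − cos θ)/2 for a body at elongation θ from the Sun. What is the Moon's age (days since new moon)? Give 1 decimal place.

Invert f = (1 − cos θ)/2 to get cos θ = 1 − 2(0.45) = 0.100, hence θ₀ = arccos 0.100 = 84.3°.
Waning ⇒ past full, so θ = 360° − 84.3° = 275.7°.
Age = 29.531 × 275.7°/360° ≈ 22.62 days.

22.6 days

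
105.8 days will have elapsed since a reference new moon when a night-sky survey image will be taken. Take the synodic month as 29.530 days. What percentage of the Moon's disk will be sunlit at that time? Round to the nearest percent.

93%

Reduce mod P: 105.8 − 3×29.530 = 17.21 d into the current lunation.
Elongation θ = 360° × 17.21/29.530 ≈ 209.8°.
With cos θ = (-0.868), the lit fraction is (1 − (-0.868))/2 ≈ 0.934, so 93%.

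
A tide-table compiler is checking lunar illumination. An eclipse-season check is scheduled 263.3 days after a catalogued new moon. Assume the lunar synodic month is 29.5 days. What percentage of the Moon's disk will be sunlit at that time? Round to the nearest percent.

263.3/29.5 = 8.925 lunations, so 8 complete cycles and 27.30 d into the next.
Phase angle: θ = 360°·(27.30 d)/(29.5 d) = 333.2°.
With cos θ = 0.892, the lit fraction is (1 − 0.892)/2 ≈ 0.054, so 5%.

5%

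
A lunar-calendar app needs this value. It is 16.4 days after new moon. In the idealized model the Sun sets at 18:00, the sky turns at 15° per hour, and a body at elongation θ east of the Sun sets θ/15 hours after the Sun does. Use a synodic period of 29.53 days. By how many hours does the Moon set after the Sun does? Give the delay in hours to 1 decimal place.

13.3 h

Phase angle: θ = 360°·(16.4 d)/(29.53 d) = 199.9°.
Delay after the Sun = 199.9° / (15°/h) ≈ 13.33 h.
So the Moon sets 13.33 h after the Sun.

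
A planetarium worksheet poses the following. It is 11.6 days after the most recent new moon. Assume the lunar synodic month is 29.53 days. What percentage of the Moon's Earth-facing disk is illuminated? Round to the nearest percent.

The Moon has covered 11.6/29.53 of its cycle, so θ ≈ 360° × 11.6/29.53 = 141.4°.
Illuminated fraction = (1 − cos 141.4°)/2 = (1 − (-0.782))/2 ≈ 0.891, so 89%.

89%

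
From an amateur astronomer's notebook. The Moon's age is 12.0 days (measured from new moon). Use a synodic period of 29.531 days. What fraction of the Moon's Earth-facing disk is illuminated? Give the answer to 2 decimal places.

0.92

Elongation θ = 360° × 12.0/29.531 ≈ 146.3°.
With cos θ = (-0.832), the lit fraction is (1 − (-0.832))/2 ≈ 0.916.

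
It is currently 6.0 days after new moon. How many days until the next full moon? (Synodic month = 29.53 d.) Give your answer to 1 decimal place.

Full moon is 0.5 of the way through the cycle: age 0.5 × 29.53 = 14.765 d.
So 8.765 days remain (14.765 − 6.0).

8.8 days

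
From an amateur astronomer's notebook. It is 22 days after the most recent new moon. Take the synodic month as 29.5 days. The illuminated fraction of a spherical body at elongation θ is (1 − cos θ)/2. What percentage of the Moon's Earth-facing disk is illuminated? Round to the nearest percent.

51%

The Moon has covered 22/29.5 of its cycle, so θ ≈ 360° × 22/29.5 = 268.5°.
With cos θ = (-0.027), the lit fraction is (1 − (-0.027))/2 ≈ 0.513, so 51%.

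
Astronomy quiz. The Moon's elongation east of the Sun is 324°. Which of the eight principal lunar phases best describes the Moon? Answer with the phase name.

324° lies in the waning crescent sector of the 8-phase cycle.

waning crescent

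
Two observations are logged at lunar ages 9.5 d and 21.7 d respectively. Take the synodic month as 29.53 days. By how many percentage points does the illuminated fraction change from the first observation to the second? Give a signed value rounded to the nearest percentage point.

θ₁ = 360° × 9.5/29.53 = 115.8°, f₁ = (1 − cos θ₁)/2 = 0.718.
θ₂ = 360° × 21.7/29.53 = 264.5°, f₂ = (1 − cos θ₂)/2 = 0.548.
Change = f₂ − f₁ = -0.170 → -17 percentage points.

-17 percentage points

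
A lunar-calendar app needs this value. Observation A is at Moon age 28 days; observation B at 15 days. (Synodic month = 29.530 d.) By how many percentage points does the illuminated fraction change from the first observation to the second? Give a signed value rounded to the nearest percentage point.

+97 pp

First observation: θ = 360°·28/29.530 = 341.3°, so f = 0.026.
Second observation: θ = 182.9°, f = 0.999.
Δf = 0.999 − 0.026 = +0.973, i.e. +97 pp.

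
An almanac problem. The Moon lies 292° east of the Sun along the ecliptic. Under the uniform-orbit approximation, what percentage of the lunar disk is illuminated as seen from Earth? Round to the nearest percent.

Half-versine of 292°: (1 − 0.375)/2 = 0.313, i.e. 31%.

31%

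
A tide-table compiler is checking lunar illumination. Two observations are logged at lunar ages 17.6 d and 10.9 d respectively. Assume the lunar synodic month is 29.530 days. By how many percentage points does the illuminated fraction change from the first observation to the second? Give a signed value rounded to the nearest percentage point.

θ₁ = 360° × 17.6/29.530 = 214.6°, f₁ = (1 − cos θ₁)/2 = 0.912.
θ₂ = 360° × 10.9/29.530 = 132.9°, f₂ = (1 − cos θ₂)/2 = 0.840.
Change = f₂ − f₁ = -0.072 → -7 percentage points.

-7 pp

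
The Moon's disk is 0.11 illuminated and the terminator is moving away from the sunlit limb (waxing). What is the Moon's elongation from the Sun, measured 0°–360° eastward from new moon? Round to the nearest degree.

39°

cos θ = 1 − 2f = 0.780, giving a principal value of 38.7°.
Waxing ⇒ before full, so θ = 38.7°.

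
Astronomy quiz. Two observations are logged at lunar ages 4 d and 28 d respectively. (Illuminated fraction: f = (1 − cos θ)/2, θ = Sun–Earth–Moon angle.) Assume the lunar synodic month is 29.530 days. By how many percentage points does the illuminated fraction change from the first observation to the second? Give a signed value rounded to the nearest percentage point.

-14 pp

First observation: θ = 360°·4/29.530 = 48.8°, so f = 0.170.
Second observation: θ = 341.3°, f = 0.026.
Δf = 0.026 − 0.170 = -0.144, i.e. -14 pp.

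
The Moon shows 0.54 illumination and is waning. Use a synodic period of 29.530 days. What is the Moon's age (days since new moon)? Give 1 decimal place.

From f = (1 − cos θ)/2: cos θ = 1 − 2×0.54 = -0.080; arccos → 94.6°.
Since the Moon is past full (waning), take the reflex angle: θ = 360° − 94.6° = 265.4°.
At 360°/29.530 d per day, 265.4° corresponds to 21.77 days.

21.8 days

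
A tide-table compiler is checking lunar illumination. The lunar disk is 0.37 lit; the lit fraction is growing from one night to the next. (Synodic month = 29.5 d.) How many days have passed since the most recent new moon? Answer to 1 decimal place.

6.1 days

cos θ = 1 − 2f = 0.260, giving a principal value of 74.9°.
The Moon is waxing (0°–180°), so θ = 74.9° directly.
Age = 29.5 × 74.9°/360° ≈ 6.14 days.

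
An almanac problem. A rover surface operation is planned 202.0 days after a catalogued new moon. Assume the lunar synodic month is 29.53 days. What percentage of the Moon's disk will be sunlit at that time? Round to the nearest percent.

23%

202.0 d spans 6 complete synodic months (6 × 29.53 = 177.18 d) plus 24.82 d.
Phase angle: θ = 360°·(24.82 d)/(29.53 d) = 302.6°.
Illuminated fraction = (1 − cos 302.6°)/2 = (1 − 0.538)/2 ≈ 0.231, so 23%.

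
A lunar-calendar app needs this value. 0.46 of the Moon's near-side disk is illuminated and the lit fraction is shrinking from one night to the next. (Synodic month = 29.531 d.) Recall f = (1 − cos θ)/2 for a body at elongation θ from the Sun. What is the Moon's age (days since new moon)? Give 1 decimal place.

Invert f = (1 − cos θ)/2 to get cos θ = 1 − 2(0.46) = 0.080, hence θ₀ = arccos 0.080 = 85.4°.
Since the Moon is past full (waning), take the reflex angle: θ = 360° − 85.4° = 274.6°.
Age = 29.531 × 274.6°/360° ≈ 22.52 days.

22.5 days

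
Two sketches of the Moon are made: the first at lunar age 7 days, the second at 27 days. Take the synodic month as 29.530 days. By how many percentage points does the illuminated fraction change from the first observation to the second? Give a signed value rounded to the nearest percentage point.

θ₁ = 360° × 7/29.530 = 85.3°, f₁ = (1 − cos θ₁)/2 = 0.459.
θ₂ = 360° × 27/29.530 = 329.2°, f₂ = (1 − cos θ₂)/2 = 0.071.
Change = f₂ − f₁ = -0.389 → -39 percentage points.

-39 pp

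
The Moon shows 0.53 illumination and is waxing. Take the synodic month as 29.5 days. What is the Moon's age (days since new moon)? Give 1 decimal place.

7.7 days

cos θ = 1 − 2f = -0.060, giving a principal value of 93.4°.
Before full moon the principal value applies: θ = 93.4°.
Age = 29.5 × 93.4°/360° ≈ 7.66 days.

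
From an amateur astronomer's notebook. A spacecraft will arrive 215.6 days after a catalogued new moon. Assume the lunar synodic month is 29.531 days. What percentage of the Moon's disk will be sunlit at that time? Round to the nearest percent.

66%

215.6 d spans 7 complete synodic months (7 × 29.531 = 206.72 d) plus 8.88 d.
Phase angle: θ = 360°·(8.88 d)/(29.531 d) = 108.3°.
cos 108.3° = (-0.314), so f = (1 − (-0.314))/2 = 0.657, so 66%.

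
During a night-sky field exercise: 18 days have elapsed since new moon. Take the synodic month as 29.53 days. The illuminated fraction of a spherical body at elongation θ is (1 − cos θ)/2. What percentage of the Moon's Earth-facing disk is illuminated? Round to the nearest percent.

89%

Elongation θ = 360° × 18/29.53 ≈ 219.4°.
cos 219.4° = (-0.772), so f = (1 − (-0.772))/2 = 0.886, so 89%.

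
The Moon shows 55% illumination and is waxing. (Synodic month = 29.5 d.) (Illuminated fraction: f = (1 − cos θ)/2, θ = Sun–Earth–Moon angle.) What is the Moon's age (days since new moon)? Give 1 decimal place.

cos θ = 1 − 2f = -0.100, giving a principal value of 95.7°.
The Moon is waxing (0°–180°), so θ = 95.7° directly.
Age = 29.5 × 95.7°/360° ≈ 7.85 days.

7.8 days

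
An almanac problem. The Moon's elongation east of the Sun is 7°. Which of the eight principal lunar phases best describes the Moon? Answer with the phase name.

new moon

7° lies in the new moon sector of the 8-phase cycle.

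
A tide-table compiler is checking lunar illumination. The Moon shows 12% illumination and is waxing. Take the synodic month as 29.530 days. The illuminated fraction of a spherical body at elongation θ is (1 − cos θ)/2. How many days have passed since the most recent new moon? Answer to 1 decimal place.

3.3 days

cos θ = 1 − 2f = 0.760, giving a principal value of 40.5°.
Before full moon the principal value applies: θ = 40.5°.
At 360°/29.530 d per day, 40.5° corresponds to 3.33 days.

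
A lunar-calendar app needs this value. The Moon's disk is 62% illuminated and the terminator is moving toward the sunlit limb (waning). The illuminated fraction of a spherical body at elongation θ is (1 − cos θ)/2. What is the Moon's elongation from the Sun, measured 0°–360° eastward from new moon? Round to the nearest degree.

From f = (1 − cos θ)/2: cos θ = 1 − 2×0.62 = -0.240; arccos → 103.9°.
Since the Moon is past full (waning), take the reflex angle: θ = 360° − 103.9° = 256.1°.

256°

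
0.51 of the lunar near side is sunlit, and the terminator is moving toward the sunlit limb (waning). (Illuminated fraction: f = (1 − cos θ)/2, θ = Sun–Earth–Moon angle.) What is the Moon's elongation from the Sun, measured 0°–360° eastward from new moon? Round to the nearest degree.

269°

From f = (1 − cos θ)/2: cos θ = 1 − 2×0.51 = -0.020; arccos → 91.1°.
Since the Moon is past full (waning), take the reflex angle: θ = 360° − 91.1° = 268.9°.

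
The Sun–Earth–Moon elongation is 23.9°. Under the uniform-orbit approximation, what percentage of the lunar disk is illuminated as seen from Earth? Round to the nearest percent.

f = (1 − cos 23.9°)/2 = (1 − 0.914)/2 ≈ 0.043, i.e. 4%.

4%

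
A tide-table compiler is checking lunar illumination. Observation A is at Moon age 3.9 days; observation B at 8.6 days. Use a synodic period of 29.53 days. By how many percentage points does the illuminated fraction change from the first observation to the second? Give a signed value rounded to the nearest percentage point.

First observation: θ = 360°·3.9/29.53 = 47.5°, so f = 0.162.
Second observation: θ = 104.8°, f = 0.628.
Δf = 0.628 − 0.162 = +0.466, i.e. +47 pp.

+47 pp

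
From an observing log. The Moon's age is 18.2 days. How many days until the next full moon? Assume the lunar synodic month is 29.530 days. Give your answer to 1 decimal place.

26.1 days

Full moon is 0.5 of the way through the cycle: age 0.5 × 29.530 = 14.765 d.
Already past this cycle's full moon; the next is at 14.765 + 29.530 = 44.295 d, so 44.295 − 18.2 = 26.095 days.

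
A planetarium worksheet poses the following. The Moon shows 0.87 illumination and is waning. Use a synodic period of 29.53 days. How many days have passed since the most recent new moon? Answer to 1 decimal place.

Invert f = (1 − cos θ)/2 to get cos θ = 1 − 2(0.87) = -0.740, hence θ₀ = arccos -0.740 = 137.7°.
A waning Moon lies in 180°–360°, so θ = 360° − 137.7° = 222.3°.
Age = 29.53 × 222.3°/360° ≈ 18.23 days.

18.2 days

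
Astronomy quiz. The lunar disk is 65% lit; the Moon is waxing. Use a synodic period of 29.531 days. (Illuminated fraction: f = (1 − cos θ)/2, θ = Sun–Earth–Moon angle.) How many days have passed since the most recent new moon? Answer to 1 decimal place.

From f = (1 − cos θ)/2: cos θ = 1 − 2×0.65 = -0.300; arccos → 107.5°.
Before full moon the principal value applies: θ = 107.5°.
Age = 29.531 × 107.5°/360° ≈ 8.81 days.

8.8 days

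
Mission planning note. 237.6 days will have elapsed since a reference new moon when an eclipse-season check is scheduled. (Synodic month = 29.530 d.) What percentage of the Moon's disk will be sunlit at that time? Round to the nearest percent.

2%

237.6/29.530 = 8.046 lunations, so 8 complete cycles and 1.36 d into the next.
Elongation θ = 360° × 1.36/29.530 ≈ 16.6°.
With cos θ = 0.958, the lit fraction is (1 − 0.958)/2 ≈ 0.021, so 2%.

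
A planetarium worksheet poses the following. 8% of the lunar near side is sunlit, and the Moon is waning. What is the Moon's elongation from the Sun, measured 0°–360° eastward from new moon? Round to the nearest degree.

From f = (1 − cos θ)/2: cos θ = 1 − 2×0.08 = 0.840; arccos → 32.9°.
A waning Moon lies in 180°–360°, so θ = 360° − 32.9° = 327.1°.

327°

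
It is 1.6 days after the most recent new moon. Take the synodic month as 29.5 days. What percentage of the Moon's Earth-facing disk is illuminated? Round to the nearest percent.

3%

Phase angle: θ = 360°·(1.6 d)/(29.5 d) = 19.5°.
Illuminated fraction = (1 − cos 19.5°)/2 = (1 − 0.942)/2 ≈ 0.029, so 3%.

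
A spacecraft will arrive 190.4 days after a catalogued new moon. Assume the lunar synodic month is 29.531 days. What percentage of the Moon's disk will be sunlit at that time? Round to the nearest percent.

190.4 d spans 6 complete synodic months (6 × 29.531 = 177.19 d) plus 13.21 d.
Elongation θ = 360° × 13.21/29.531 ≈ 161.1°.
With cos θ = (-0.946), the lit fraction is (1 − (-0.946))/2 ≈ 0.973, so 97%.

97%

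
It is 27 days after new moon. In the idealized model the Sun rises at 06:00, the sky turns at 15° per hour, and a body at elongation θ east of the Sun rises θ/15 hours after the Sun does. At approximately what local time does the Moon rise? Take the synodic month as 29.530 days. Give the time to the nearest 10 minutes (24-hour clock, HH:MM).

04:00

Phase angle: θ = 360°·(27 d)/(29.530 d) = 329.2°.
Delay after the Sun = 329.2° / (15°/h) ≈ 21.94 h.
06:00 + 21.944 h ≈ 03:57 → 04:00 to the nearest ten minutes.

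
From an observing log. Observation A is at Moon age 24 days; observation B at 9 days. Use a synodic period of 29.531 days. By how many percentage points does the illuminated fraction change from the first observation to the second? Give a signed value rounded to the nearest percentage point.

θ₁ = 360° × 24/29.531 = 292.6°, f₁ = (1 − cos θ₁)/2 = 0.308.
θ₂ = 360° × 9/29.531 = 109.7°, f₂ = (1 − cos θ₂)/2 = 0.669.
Change = f₂ − f₁ = +0.361 → +36 percentage points.

+36 percentage points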